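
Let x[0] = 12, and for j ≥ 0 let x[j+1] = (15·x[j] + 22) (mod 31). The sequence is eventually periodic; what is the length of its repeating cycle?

We have x[0] = 12,  x[1] = 16,  x[2] = 14,  x[3] = 15,  x[4] = 30,  x[5] = 7,  x[6] = 3,  x[7] = 5,  x[8] = 4,  x[9] = 20,  x[10] = 12.
Since x[10] = x[0] = 12, the sequence is periodic with period 10.

10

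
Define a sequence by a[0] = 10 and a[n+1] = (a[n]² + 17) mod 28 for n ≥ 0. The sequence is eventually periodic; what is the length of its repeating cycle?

6

Listing terms: a[0] = 10, a[1] = 5, a[2] = 14, a[3] = 17, a[4] = 26, a[5] = 21, a[6] = 10.
Since a[6] = a[0] = 10, the sequence is periodic with period 6.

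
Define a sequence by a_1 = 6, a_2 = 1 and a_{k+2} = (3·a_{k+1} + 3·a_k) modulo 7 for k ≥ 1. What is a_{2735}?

Listing terms: a_1 = 6; a_2 = 1; a_3 = 0; a_4 = 3; a_5 = 2; a_6 = 1; a_7 = 2; a_8 = 2; a_9 = 5; a_{10} = 0; a_{11} = 1; a_{12} = 3; a_{13} = 5; a_{14} = 3; a_{15} = 3; a_{16} = 4; a_{17} = 0; a_{18} = 5; a_{19} = 1; a_{20} = 4; a_{21} = 1; a_{22} = 1; a_{23} = 6; a_{24} = 0; a_{25} = 4; a_{26} = 5; a_{27} = 6; a_{28} = 5; a_{29} = 5; a_{30} = 2; a_{31} = 0; a_{32} = 6; a_{33} = 4; a_{34} = 2; a_{35} = 4; a_{36} = 4; a_{37} = 3; a_{38} = 0; a_{39} = 2; a_{40} = 6; a_{41} = 3; a_{42} = 6; a_{43} = 6; a_{44} = 1.
The sequence repeats with period 42.
So a_{2735} = a_{1 + ((2735-1) mod 42)} = a_5 = 2.

2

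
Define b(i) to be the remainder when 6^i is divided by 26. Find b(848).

Listing terms: b(0) = 1,  b(1) = 6,  b(2) = 10,  b(3) = 8,  b(4) = 22,  b(5) = 2,  b(6) = 12,  b(7) = 20,  b(8) = 16,  b(9) = 18,  b(10) = 4,  b(11) = 24,  b(12) = 14,  b(13) = 6.
Since b(13) = b(1) = 6, the sequence is eventually periodic: after a pre-period of length 1 it cycles with period 12.
For i ≥ 1, b(i) depends only on (i - 1) mod 12. (848 - 1) mod 12 = 7, so b(848) = b(8) = 16.

16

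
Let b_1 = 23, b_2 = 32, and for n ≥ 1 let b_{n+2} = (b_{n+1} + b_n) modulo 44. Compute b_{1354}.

43

b_1 = 23,  b_2 = 32,  b_3 = 11,  b_4 = 43,  b_5 = 10,  b_6 = 9,  b_7 = 19,  b_8 = 28,  b_9 = 3,  b_{10} = 31,  b_{11} = 34,  b_{12} = 21,  b_{13} = 11,  b_{14} = 32,  b_{15} = 43,  b_{16} = 31,  b_{17} = 30,  b_{18} = 17,  b_{19} = 3,  b_{20} = 20,  b_{21} = 23,  b_{22} = 43,  b_{23} = 22,  b_{24} = 21,  b_{25} = 43,  b_{26} = 20,  b_{27} = 19,  b_{28} = 39,  b_{29} = 14,  b_{30} = 9,  b_{31} = 23,  b_{32} = 32.
Since (b_{31}, b_{32}) = (b_1, b_2) = (23, 32) (two consecutive terms determine the rest), the sequence is periodic with period 30.
(1354 - 1) mod 30 = 3, so b_{1354} = b_4 = 43.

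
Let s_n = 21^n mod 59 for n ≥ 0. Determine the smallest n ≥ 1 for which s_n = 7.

25

Computing terms: s_0 = 1; s_1 = 21; s_2 = 28; s_3 = 57; s_4 = 17; s_5 = 3; s_6 = 4; s_7 = 25; s_8 = 53; s_9 = 51; s_{10} = 9; s_{11} = 12; s_{12} = 16; s_{13} = 41; s_{14} = 35; s_{15} = 27; s_{16} = 36; s_{17} = 48; s_{18} = 5; s_{19} = 46; s_{20} = 22; s_{21} = 49; s_{22} = 26; s_{23} = 15; s_{24} = 20; s_{25} = 7; s_{26} = 29; s_{27} = 19; s_{28} = 45; s_{29} = 1.
The sequence repeats with period 29.
The value 7 first appears (with n ≥ 1) at s_{25}.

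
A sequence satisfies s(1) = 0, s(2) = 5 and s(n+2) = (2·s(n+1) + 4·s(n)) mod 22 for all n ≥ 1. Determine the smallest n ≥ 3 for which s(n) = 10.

3

Listing terms: s(1) = 0; s(2) = 5; s(3) = 10; s(4) = 18; s(5) = 10; s(6) = 4; s(7) = 4; s(8) = 2; s(9) = 20; s(10) = 4; s(11) = 0; s(12) = 16; s(13) = 10; s(14) = 18.
Since (s(13), s(14)) = (s(3), s(4)) = (10, 18) (two consecutive terms determine the rest), the sequence is eventually periodic: after a pre-period of length 2 it cycles with period 10.
The value 10 first appears (with n ≥ 3) at s(3).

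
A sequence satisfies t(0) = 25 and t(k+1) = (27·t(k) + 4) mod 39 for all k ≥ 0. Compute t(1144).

25

Computing terms: t(0) = 25, t(1) = 16, t(2) = 7, t(3) = 37, t(4) = 28, t(5) = 19, t(6) = 10, t(7) = 1, t(8) = 31, t(9) = 22, t(10) = 13, t(11) = 4, t(12) = 34, t(13) = 25.
The sequence repeats with period 13.
So t(1144) = t(0 + ((1144-0) mod 13)) = t(0) = 25.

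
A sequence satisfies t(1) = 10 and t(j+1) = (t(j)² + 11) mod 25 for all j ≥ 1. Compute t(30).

Computing terms: t(1) = 10, t(2) = 11, t(3) = 7, t(4) = 10.
Since t(4) = t(1) = 10, the sequence is periodic with period 3.
(30 - 1) mod 3 = 2, so t(30) = t(3) = 7.

7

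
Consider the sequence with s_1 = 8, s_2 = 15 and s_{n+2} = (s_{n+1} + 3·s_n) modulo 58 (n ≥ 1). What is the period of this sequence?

21

Listing terms: s_1 = 8, s_2 = 15, s_3 = 39, s_4 = 26, s_5 = 27, s_6 = 47, s_7 = 12, s_8 = 37, s_9 = 15, s_{10} = 10, s_{11} = 55, s_{12} = 27, s_{13} = 18, s_{14} = 41, s_{15} = 37, s_{16} = 44, s_{17} = 39, s_{18} = 55, s_{19} = 56, s_{20} = 47, s_{21} = 41, s_{22} = 8, s_{23} = 15.
Since (s_{22}, s_{23}) = (s_1, s_2) = (8, 15) (two consecutive terms determine the rest), the sequence is periodic with period 21.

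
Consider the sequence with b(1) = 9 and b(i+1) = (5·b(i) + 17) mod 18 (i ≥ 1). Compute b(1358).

We have b(1) = 9,  b(2) = 8,  b(3) = 3,  b(4) = 14,  b(5) = 15,  b(6) = 2,  b(7) = 9.
The sequence repeats with period 6.
(1358 - 1) mod 6 = 1, so b(1358) = b(2) = 8.

8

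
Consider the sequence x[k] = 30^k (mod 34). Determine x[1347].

Listing terms: x[1] = 30, x[2] = 16, x[3] = 4, x[4] = 18, x[5] = 30.
The sequence repeats with period 4.
(1347 - 1) mod 4 = 2, so x[1347] = x[3] = 4.

4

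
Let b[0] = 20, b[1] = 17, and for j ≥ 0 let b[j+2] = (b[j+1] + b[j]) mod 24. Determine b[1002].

4

Computing terms: b[0] = 20; b[1] = 17; b[2] = 13; b[3] = 6; b[4] = 19; b[5] = 1; b[6] = 20; b[7] = 21; b[8] = 17; b[9] = 14; b[10] = 7; b[11] = 21; b[12] = 4; b[13] = 1; b[14] = 5; b[15] = 6; b[16] = 11; b[17] = 17; b[18] = 4; b[19] = 21; b[20] = 1; b[21] = 22; b[22] = 23; b[23] = 21; b[24] = 20; b[25] = 17.
The sequence repeats with period 24.
So b[1002] = b[0 + ((1002-0) mod 24)] = b[18] = 4.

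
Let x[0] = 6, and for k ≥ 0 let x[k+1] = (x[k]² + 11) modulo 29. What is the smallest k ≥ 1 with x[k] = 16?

2

Listing terms: x[0] = 6,  x[1] = 18,  x[2] = 16,  x[3] = 6.
The sequence repeats with period 3.
The value 16 first appears (with k ≥ 1) at x[2].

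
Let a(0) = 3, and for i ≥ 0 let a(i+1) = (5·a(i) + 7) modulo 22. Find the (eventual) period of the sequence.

10

Listing terms: a(0) = 3, a(1) = 0, a(2) = 7, a(3) = 20, a(4) = 19, a(5) = 14, a(6) = 11, a(7) = 18, a(8) = 9, a(9) = 8, a(10) = 3.
The sequence repeats with period 10.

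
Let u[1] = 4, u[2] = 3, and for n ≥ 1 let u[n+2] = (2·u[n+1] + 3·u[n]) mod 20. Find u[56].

u[1] = 4; u[2] = 3; u[3] = 18; u[4] = 5; u[5] = 4; u[6] = 3.
Since (u[5], u[6]) = (u[1], u[2]) = (4, 3) (two consecutive terms determine the rest), the sequence is periodic with period 4.
(56 - 1) mod 4 = 3, so u[56] = u[4] = 5.

5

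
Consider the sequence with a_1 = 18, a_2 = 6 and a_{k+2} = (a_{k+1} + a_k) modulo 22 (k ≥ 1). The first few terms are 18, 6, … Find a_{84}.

Listing terms: a_1 = 18,  a_2 = 6,  a_3 = 2,  a_4 = 8,  a_5 = 10,  a_6 = 18,  a_7 = 6.
Since (a_6, a_7) = (a_1, a_2) = (18, 6) (two consecutive terms determine the rest), the sequence is periodic with period 5.
So a_{84} = a_{1 + ((84-1) mod 5)} = a_4 = 8.

8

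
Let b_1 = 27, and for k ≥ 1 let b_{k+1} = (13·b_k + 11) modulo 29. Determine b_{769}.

8

Computing terms: b_1 = 27, b_2 = 14, b_3 = 19, b_4 = 26, b_5 = 1, b_6 = 24, b_7 = 4, b_8 = 5, b_9 = 18, b_{10} = 13, b_{11} = 6, b_{12} = 2, b_{13} = 8, b_{14} = 28, b_{15} = 27.
Since b_{15} = b_1 = 27, the sequence is periodic with period 14.
So b_{769} = b_{1 + ((769-1) mod 14)} = b_{13} = 8.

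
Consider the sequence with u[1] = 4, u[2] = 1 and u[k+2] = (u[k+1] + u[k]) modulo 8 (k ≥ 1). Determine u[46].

Computing terms: u[1] = 4; u[2] = 1; u[3] = 5; u[4] = 6; u[5] = 3; u[6] = 1; u[7] = 4; u[8] = 5; u[9] = 1; u[10] = 6; u[11] = 7; u[12] = 5; u[13] = 4; u[14] = 1.
Since (u[13], u[14]) = (u[1], u[2]) = (4, 1) (two consecutive terms determine the rest), the sequence is periodic with period 12.
(46 - 1) mod 12 = 9, so u[46] = u[10] = 6.

6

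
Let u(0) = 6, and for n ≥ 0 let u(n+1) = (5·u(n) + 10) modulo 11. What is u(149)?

We have u(0) = 6; u(1) = 7; u(2) = 1; u(3) = 4; u(4) = 8; u(5) = 6.
Since u(5) = u(0) = 6, the sequence is periodic with period 5.
(149 - 0) mod 5 = 4, so u(149) = u(4) = 8.

8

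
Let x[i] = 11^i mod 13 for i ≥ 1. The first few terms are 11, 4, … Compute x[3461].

Listing terms: x[1] = 11,  x[2] = 4,  x[3] = 5,  x[4] = 3,  x[5] = 7,  x[6] = 12,  x[7] = 2,  x[8] = 9,  x[9] = 8,  x[10] = 10,  x[11] = 6,  x[12] = 1,  x[13] = 11.
The sequence repeats with period 12.
(3461 - 1) mod 12 = 4, so x[3461] = x[5] = 7.

7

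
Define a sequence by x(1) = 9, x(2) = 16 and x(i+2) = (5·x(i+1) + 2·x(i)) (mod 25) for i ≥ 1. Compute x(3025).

19

Listing terms: x(1) = 9,  x(2) = 16,  x(3) = 23,  x(4) = 22,  x(5) = 6,  x(6) = 24,  x(7) = 7,  x(8) = 8,  x(9) = 4,  x(10) = 11,  x(11) = 13,  x(12) = 12,  x(13) = 11,  x(14) = 4,  x(15) = 17,  x(16) = 18,  x(17) = 24,  x(18) = 6,  x(19) = 3,  x(20) = 2,  x(21) = 16,  x(22) = 9,  x(23) = 2,  x(24) = 3,  x(25) = 19,  x(26) = 1,  x(27) = 18,  x(28) = 17,  x(29) = 21,  x(30) = 14,  x(31) = 12,  x(32) = 13,  x(33) = 14,  x(34) = 21,  x(35) = 8,  x(36) = 7,  x(37) = 1,  x(38) = 19,  x(39) = 22,  x(40) = 23,  x(41) = 9,  x(42) = 16.
Since (x(41), x(42)) = (x(1), x(2)) = (9, 16) (two consecutive terms determine the rest), the sequence is periodic with period 40.
(3025 - 1) mod 40 = 24, so x(3025) = x(25) = 19.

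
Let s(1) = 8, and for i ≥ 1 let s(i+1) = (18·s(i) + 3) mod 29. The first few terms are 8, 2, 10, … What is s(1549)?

We have s(1) = 8; s(2) = 2; s(3) = 10; s(4) = 9; s(5) = 20; s(6) = 15; s(7) = 12; s(8) = 16; s(9) = 1; s(10) = 21; s(11) = 4; s(12) = 17; s(13) = 19; s(14) = 26; s(15) = 7; s(16) = 13; s(17) = 5; s(18) = 6; s(19) = 24; s(20) = 0; s(21) = 3; s(22) = 28; s(23) = 14; s(24) = 23; s(25) = 11; s(26) = 27; s(27) = 25; s(28) = 18; s(29) = 8.
Since s(29) = s(1) = 8, the sequence is periodic with period 28.
(1549 - 1) mod 28 = 8, so s(1549) = s(9) = 1.

1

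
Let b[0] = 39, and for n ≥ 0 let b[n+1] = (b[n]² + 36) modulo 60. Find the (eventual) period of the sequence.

Listing terms: b[0] = 39,  b[1] = 57,  b[2] = 45,  b[3] = 21,  b[4] = 57.
Since b[4] = b[1] = 57, the sequence is eventually periodic: after a pre-period of length 1 it cycles with period 3.

3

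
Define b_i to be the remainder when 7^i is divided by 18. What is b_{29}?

Computing terms: b_1 = 7, b_2 = 13, b_3 = 1, b_4 = 7.
Since b_4 = b_1 = 7, the sequence is periodic with period 3.
(29 - 1) mod 3 = 1, so b_{29} = b_2 = 13.

13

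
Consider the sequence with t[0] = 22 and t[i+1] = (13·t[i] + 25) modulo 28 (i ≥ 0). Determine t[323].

Computing terms: t[0] = 22,  t[1] = 3,  t[2] = 8,  t[3] = 17,  t[4] = 22.
The sequence repeats with period 4.
(323 - 0) mod 4 = 3, so t[323] = t[3] = 17.

17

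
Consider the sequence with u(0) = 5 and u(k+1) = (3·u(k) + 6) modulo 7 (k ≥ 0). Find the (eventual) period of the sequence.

Listing terms: u(0) = 5, u(1) = 0, u(2) = 6, u(3) = 3, u(4) = 1, u(5) = 2, u(6) = 5.
The sequence repeats with period 6.

6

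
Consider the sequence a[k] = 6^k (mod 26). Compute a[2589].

18

a[0] = 1,  a[1] = 6,  a[2] = 10,  a[3] = 8,  a[4] = 22,  a[5] = 2,  a[6] = 12,  a[7] = 20,  a[8] = 16,  a[9] = 18,  a[10] = 4,  a[11] = 24,  a[12] = 14,  a[13] = 6.
Since a[13] = a[1] = 6, the sequence is eventually periodic: after a pre-period of length 1 it cycles with period 12.
For k ≥ 1, a[k] depends only on (k - 1) mod 12. (2589 - 1) mod 12 = 8, so a[2589] = a[9] = 18.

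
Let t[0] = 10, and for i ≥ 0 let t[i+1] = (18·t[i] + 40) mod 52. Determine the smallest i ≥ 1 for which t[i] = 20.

3

Computing terms: t[0] = 10, t[1] = 12, t[2] = 48, t[3] = 20, t[4] = 36, t[5] = 12.
Since t[5] = t[1] = 12, the sequence is eventually periodic: after a pre-period of length 1 it cycles with period 4.
The value 20 first appears (with i ≥ 1) at t[3].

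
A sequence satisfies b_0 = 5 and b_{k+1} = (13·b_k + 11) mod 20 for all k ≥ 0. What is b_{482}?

We have b_0 = 5,  b_1 = 16,  b_2 = 19,  b_3 = 18,  b_4 = 5.
Since b_4 = b_0 = 5, the sequence is periodic with period 4.
So b_{482} = b_{0 + ((482-0) mod 4)} = b_2 = 19.

19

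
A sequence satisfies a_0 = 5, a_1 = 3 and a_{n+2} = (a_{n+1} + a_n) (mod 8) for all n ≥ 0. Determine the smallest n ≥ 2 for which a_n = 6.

a_0 = 5; a_1 = 3; a_2 = 0; a_3 = 3; a_4 = 3; a_5 = 6; a_6 = 1; a_7 = 7; a_8 = 0; a_9 = 7; a_{10} = 7; a_{11} = 6; a_{12} = 5; a_{13} = 3.
Since (a_{12}, a_{13}) = (a_0, a_1) = (5, 3) (two consecutive terms determine the rest), the sequence is periodic with period 12.
The value 6 first appears (with n ≥ 2) at a_5.

5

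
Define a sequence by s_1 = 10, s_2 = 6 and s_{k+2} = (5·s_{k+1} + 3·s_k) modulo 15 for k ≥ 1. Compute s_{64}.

12

Computing terms: s_1 = 10; s_2 = 6; s_3 = 0; s_4 = 3; s_5 = 0; s_6 = 9; s_7 = 0; s_8 = 12; s_9 = 0; s_{10} = 6; s_{11} = 0.
Since (s_{10}, s_{11}) = (s_2, s_3) = (6, 0) (two consecutive terms determine the rest), the sequence is eventually periodic: after a pre-period of length 1 it cycles with period 8.
For k ≥ 2, s_k depends only on (k - 2) mod 8. (64 - 2) mod 8 = 6, so s_{64} = s_8 = 12.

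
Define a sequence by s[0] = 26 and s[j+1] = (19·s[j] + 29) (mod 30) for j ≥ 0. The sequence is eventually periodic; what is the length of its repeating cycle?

s[0] = 26; s[1] = 13; s[2] = 6; s[3] = 23; s[4] = 16; s[5] = 3; s[6] = 26.
The sequence repeats with period 6.

6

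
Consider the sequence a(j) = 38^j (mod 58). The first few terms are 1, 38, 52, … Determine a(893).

We have a(0) = 1; a(1) = 38; a(2) = 52; a(3) = 4; a(4) = 36; a(5) = 34; a(6) = 16; a(7) = 28; a(8) = 20; a(9) = 6; a(10) = 54; a(11) = 22; a(12) = 24; a(13) = 42; a(14) = 30; a(15) = 38.
Since a(15) = a(1) = 38, the sequence is eventually periodic: after a pre-period of length 1 it cycles with period 14.
For j ≥ 1, a(j) depends only on (j - 1) mod 14. (893 - 1) mod 14 = 10, so a(893) = a(11) = 22.

22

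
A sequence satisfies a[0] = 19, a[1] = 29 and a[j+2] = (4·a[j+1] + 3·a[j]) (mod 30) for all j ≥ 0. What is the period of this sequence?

24

Computing terms: a[0] = 19, a[1] = 29, a[2] = 23, a[3] = 29, a[4] = 5, a[5] = 17, a[6] = 23, a[7] = 23, a[8] = 11, a[9] = 23, a[10] = 5, a[11] = 29, a[12] = 11, a[13] = 11, a[14] = 17, a[15] = 11, a[16] = 5, a[17] = 23, a[18] = 17, a[19] = 17, a[20] = 29, a[21] = 17, a[22] = 5, a[23] = 11, a[24] = 29, a[25] = 29, a[26] = 23.
Since (a[25], a[26]) = (a[1], a[2]) = (29, 23) (two consecutive terms determine the rest), the sequence is eventually periodic: after a pre-period of length 1 it cycles with period 24.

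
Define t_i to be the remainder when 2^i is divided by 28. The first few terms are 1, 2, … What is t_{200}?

Listing terms: t_0 = 1; t_1 = 2; t_2 = 4; t_3 = 8; t_4 = 16; t_5 = 4.
Since t_5 = t_2 = 4, the sequence is eventually periodic: after a pre-period of length 2 it cycles with period 3.
For i ≥ 2, t_i depends only on (i - 2) mod 3. (200 - 2) mod 3 = 0, so t_{200} = t_2 = 4.

4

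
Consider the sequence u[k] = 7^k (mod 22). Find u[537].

Computing terms: u[0] = 1, u[1] = 7, u[2] = 5, u[3] = 13, u[4] = 3, u[5] = 21, u[6] = 15, u[7] = 17, u[8] = 9, u[9] = 19, u[10] = 1.
The sequence repeats with period 10.
So u[537] = u[0 + ((537-0) mod 10)] = u[7] = 17.

17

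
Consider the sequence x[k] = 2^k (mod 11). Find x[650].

x[0] = 1, x[1] = 2, x[2] = 4, x[3] = 8, x[4] = 5, x[5] = 10, x[6] = 9, x[7] = 7, x[8] = 3, x[9] = 6, x[10] = 1.
The sequence repeats with period 10.
(650 - 0) mod 10 = 0, so x[650] = x[0] = 1.

1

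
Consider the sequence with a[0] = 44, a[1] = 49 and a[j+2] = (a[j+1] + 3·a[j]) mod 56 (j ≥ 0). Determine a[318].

44

a[0] = 44,  a[1] = 49,  a[2] = 13,  a[3] = 48,  a[4] = 31,  a[5] = 7,  a[6] = 44,  a[7] = 9,  a[8] = 29,  a[9] = 0,  a[10] = 31,  a[11] = 31,  a[12] = 12,  a[13] = 49,  a[14] = 29,  a[15] = 8,  a[16] = 39,  a[17] = 7,  a[18] = 12,  a[19] = 33,  a[20] = 13,  a[21] = 0,  a[22] = 39,  a[23] = 39,  a[24] = 44,  a[25] = 49.
Since (a[24], a[25]) = (a[0], a[1]) = (44, 49) (two consecutive terms determine the rest), the sequence is periodic with period 24.
So a[318] = a[0 + ((318-0) mod 24)] = a[6] = 44.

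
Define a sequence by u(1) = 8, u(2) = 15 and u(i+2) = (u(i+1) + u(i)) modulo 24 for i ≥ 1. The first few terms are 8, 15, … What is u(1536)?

Computing terms: u(1) = 8,  u(2) = 15,  u(3) = 23,  u(4) = 14,  u(5) = 13,  u(6) = 3,  u(7) = 16,  u(8) = 19,  u(9) = 11,  u(10) = 6,  u(11) = 17,  u(12) = 23,  u(13) = 16,  u(14) = 15,  u(15) = 7,  u(16) = 22,  u(17) = 5,  u(18) = 3,  u(19) = 8,  u(20) = 11,  u(21) = 19,  u(22) = 6,  u(23) = 1,  u(24) = 7,  u(25) = 8,  u(26) = 15.
Since (u(25), u(26)) = (u(1), u(2)) = (8, 15) (two consecutive terms determine the rest), the sequence is periodic with period 24.
So u(1536) = u(1 + ((1536-1) mod 24)) = u(24) = 7.

7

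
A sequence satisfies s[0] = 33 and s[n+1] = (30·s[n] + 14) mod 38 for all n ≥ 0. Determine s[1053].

Listing terms: s[0] = 33,  s[1] = 16,  s[2] = 0,  s[3] = 14,  s[4] = 16.
Since s[4] = s[1] = 16, the sequence is eventually periodic: after a pre-period of length 1 it cycles with period 3.
For n ≥ 1, s[n] depends only on (n - 1) mod 3. (1053 - 1) mod 3 = 2, so s[1053] = s[3] = 14.

14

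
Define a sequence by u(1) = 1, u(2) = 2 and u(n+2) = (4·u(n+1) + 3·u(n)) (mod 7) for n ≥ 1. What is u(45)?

4

Listing terms: u(1) = 1, u(2) = 2, u(3) = 4, u(4) = 1, u(5) = 2.
Since (u(4), u(5)) = (u(1), u(2)) = (1, 2) (two consecutive terms determine the rest), the sequence is periodic with period 3.
(45 - 1) mod 3 = 2, so u(45) = u(3) = 4.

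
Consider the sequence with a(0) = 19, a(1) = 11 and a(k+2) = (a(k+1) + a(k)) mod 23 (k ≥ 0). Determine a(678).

Listing terms: a(0) = 19, a(1) = 11, a(2) = 7, a(3) = 18, a(4) = 2, a(5) = 20, a(6) = 22, a(7) = 19, a(8) = 18, a(9) = 14, a(10) = 9, a(11) = 0, a(12) = 9, a(13) = 9, a(14) = 18, a(15) = 4, a(16) = 22, a(17) = 3, a(18) = 2, a(19) = 5, a(20) = 7, a(21) = 12, a(22) = 19, a(23) = 8, a(24) = 4, a(25) = 12, a(26) = 16, a(27) = 5, a(28) = 21, a(29) = 3, a(30) = 1, a(31) = 4, a(32) = 5, a(33) = 9, a(34) = 14, a(35) = 0, a(36) = 14, a(37) = 14, a(38) = 5, a(39) = 19, a(40) = 1, a(41) = 20, a(42) = 21, a(43) = 18, a(44) = 16, a(45) = 11, a(46) = 4, a(47) = 15, a(48) = 19, a(49) = 11.
Since (a(48), a(49)) = (a(0), a(1)) = (19, 11) (two consecutive terms determine the rest), the sequence is periodic with period 48.
(678 - 0) mod 48 = 6, so a(678) = a(6) = 22.

22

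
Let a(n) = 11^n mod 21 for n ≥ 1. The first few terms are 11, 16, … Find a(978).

1

Listing terms: a(1) = 11, a(2) = 16, a(3) = 8, a(4) = 4, a(5) = 2, a(6) = 1, a(7) = 11.
The sequence repeats with period 6.
So a(978) = a(1 + ((978-1) mod 6)) = a(6) = 1.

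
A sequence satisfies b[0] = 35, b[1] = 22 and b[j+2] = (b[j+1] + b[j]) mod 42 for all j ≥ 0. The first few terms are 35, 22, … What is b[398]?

Listing terms: b[0] = 35; b[1] = 22; b[2] = 15; b[3] = 37; b[4] = 10; b[5] = 5; b[6] = 15; b[7] = 20; b[8] = 35; b[9] = 13; b[10] = 6; b[11] = 19; b[12] = 25; b[13] = 2; b[14] = 27; b[15] = 29; b[16] = 14; b[17] = 1; b[18] = 15; b[19] = 16; b[20] = 31; b[21] = 5; b[22] = 36; b[23] = 41; b[24] = 35; b[25] = 34; b[26] = 27; b[27] = 19; b[28] = 4; b[29] = 23; b[30] = 27; b[31] = 8; b[32] = 35; b[33] = 1; b[34] = 36; b[35] = 37; b[36] = 31; b[37] = 26; b[38] = 15; b[39] = 41; b[40] = 14; b[41] = 13; b[42] = 27; b[43] = 40; b[44] = 25; b[45] = 23; b[46] = 6; b[47] = 29; b[48] = 35; b[49] = 22.
The sequence repeats with period 48.
(398 - 0) mod 48 = 14, so b[398] = b[14] = 27.

27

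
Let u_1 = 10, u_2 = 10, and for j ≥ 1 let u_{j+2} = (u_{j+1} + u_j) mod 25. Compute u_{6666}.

We have u_1 = 10; u_2 = 10; u_3 = 20; u_4 = 5; u_5 = 0; u_6 = 5; u_7 = 5; u_8 = 10; u_9 = 15; u_{10} = 0; u_{11} = 15; u_{12} = 15; u_{13} = 5; u_{14} = 20; u_{15} = 0; u_{16} = 20; u_{17} = 20; u_{18} = 15; u_{19} = 10; u_{20} = 0; u_{21} = 10; u_{22} = 10.
The sequence repeats with period 20.
So u_{6666} = u_{1 + ((6666-1) mod 20)} = u_6 = 5.

5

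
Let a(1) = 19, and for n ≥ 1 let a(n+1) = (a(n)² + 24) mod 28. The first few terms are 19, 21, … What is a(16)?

5

Computing terms: a(1) = 19,  a(2) = 21,  a(3) = 17,  a(4) = 5,  a(5) = 21.
Since a(5) = a(2) = 21, the sequence is eventually periodic: after a pre-period of length 1 it cycles with period 3.
For n ≥ 2, a(n) depends only on (n - 2) mod 3. (16 - 2) mod 3 = 2, so a(16) = a(4) = 5.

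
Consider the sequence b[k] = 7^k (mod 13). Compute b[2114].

10

Computing terms: b[1] = 7; b[2] = 10; b[3] = 5; b[4] = 9; b[5] = 11; b[6] = 12; b[7] = 6; b[8] = 3; b[9] = 8; b[10] = 4; b[11] = 2; b[12] = 1; b[13] = 7.
The sequence repeats with period 12.
So b[2114] = b[1 + ((2114-1) mod 12)] = b[2] = 10.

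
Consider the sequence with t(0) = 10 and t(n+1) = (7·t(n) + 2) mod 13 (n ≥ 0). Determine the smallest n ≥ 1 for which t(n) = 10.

12

t(0) = 10; t(1) = 7; t(2) = 12; t(3) = 8; t(4) = 6; t(5) = 5; t(6) = 11; t(7) = 1; t(8) = 9; t(9) = 0; t(10) = 2; t(11) = 3; t(12) = 10.
Since t(12) = t(0) = 10, the sequence is periodic with period 12.
The value 10 next appears (with n ≥ 1) at t(12).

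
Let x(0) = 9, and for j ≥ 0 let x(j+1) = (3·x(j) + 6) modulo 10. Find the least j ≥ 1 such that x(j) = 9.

4

Listing terms: x(0) = 9, x(1) = 3, x(2) = 5, x(3) = 1, x(4) = 9.
The sequence repeats with period 4.
The value 9 next appears (with j ≥ 1) at x(4).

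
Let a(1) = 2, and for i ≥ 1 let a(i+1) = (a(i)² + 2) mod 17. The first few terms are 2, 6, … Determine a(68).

1

Listing terms: a(1) = 2, a(2) = 6, a(3) = 4, a(4) = 1, a(5) = 3, a(6) = 11, a(7) = 4.
Since a(7) = a(3) = 4, the sequence is eventually periodic: after a pre-period of length 2 it cycles with period 4.
For i ≥ 3, a(i) depends only on (i - 3) mod 4. (68 - 3) mod 4 = 1, so a(68) = a(4) = 1.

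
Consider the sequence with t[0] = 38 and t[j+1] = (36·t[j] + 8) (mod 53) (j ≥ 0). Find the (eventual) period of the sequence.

13

Listing terms: t[0] = 38, t[1] = 51, t[2] = 42, t[3] = 36, t[4] = 32, t[5] = 47, t[6] = 4, t[7] = 46, t[8] = 21, t[9] = 22, t[10] = 5, t[11] = 29, t[12] = 45, t[13] = 38.
The sequence repeats with period 13.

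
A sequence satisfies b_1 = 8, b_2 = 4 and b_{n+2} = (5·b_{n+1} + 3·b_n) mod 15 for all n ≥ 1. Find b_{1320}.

13

We have b_1 = 8, b_2 = 4, b_3 = 14, b_4 = 7, b_5 = 2, b_6 = 1, b_7 = 11, b_8 = 13, b_9 = 8, b_{10} = 4.
The sequence repeats with period 8.
(1320 - 1) mod 8 = 7, so b_{1320} = b_8 = 13.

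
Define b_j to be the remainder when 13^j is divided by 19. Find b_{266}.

b_1 = 13; b_2 = 17; b_3 = 12; b_4 = 4; b_5 = 14; b_6 = 11; b_7 = 10; b_8 = 16; b_9 = 18; b_{10} = 6; b_{11} = 2; b_{12} = 7; b_{13} = 15; b_{14} = 5; b_{15} = 8; b_{16} = 9; b_{17} = 3; b_{18} = 1; b_{19} = 13.
The sequence repeats with period 18.
(266 - 1) mod 18 = 13, so b_{266} = b_{14} = 5.

5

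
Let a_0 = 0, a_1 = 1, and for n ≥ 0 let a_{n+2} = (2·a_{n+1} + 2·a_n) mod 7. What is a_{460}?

Listing terms: a_0 = 0, a_1 = 1, a_2 = 2, a_3 = 6, a_4 = 2, a_5 = 2, a_6 = 1, a_7 = 6, a_8 = 0, a_9 = 5, a_{10} = 3, a_{11} = 2, a_{12} = 3, a_{13} = 3, a_{14} = 5, a_{15} = 2, a_{16} = 0, a_{17} = 4, a_{18} = 1, a_{19} = 3, a_{20} = 1, a_{21} = 1, a_{22} = 4, a_{23} = 3, a_{24} = 0, a_{25} = 6, a_{26} = 5, a_{27} = 1, a_{28} = 5, a_{29} = 5, a_{30} = 6, a_{31} = 1, a_{32} = 0, a_{33} = 2, a_{34} = 4, a_{35} = 5, a_{36} = 4, a_{37} = 4, a_{38} = 2, a_{39} = 5, a_{40} = 0, a_{41} = 3, a_{42} = 6, a_{43} = 4, a_{44} = 6, a_{45} = 6, a_{46} = 3, a_{47} = 4, a_{48} = 0, a_{49} = 1.
The sequence repeats with period 48.
So a_{460} = a_{0 + ((460-0) mod 48)} = a_{28} = 5.

5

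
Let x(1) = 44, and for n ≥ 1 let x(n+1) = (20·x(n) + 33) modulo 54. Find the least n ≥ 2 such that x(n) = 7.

Computing terms: x(1) = 44, x(2) = 49, x(3) = 41, x(4) = 43, x(5) = 29, x(6) = 19, x(7) = 35, x(8) = 31, x(9) = 5, x(10) = 25, x(11) = 47, x(12) = 1, x(13) = 53, x(14) = 13, x(15) = 23, x(16) = 7, x(17) = 11, x(18) = 37, x(19) = 17, x(20) = 49.
Since x(20) = x(2) = 49, the sequence is eventually periodic: after a pre-period of length 1 it cycles with period 18.
The value 7 first appears (with n ≥ 2) at x(16).

16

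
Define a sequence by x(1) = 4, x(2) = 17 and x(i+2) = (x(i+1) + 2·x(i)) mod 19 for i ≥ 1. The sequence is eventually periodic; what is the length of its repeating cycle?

We have x(1) = 4,  x(2) = 17,  x(3) = 6,  x(4) = 2,  x(5) = 14,  x(6) = 18,  x(7) = 8,  x(8) = 6,  x(9) = 3,  x(10) = 15,  x(11) = 2,  x(12) = 13,  x(13) = 17,  x(14) = 5,  x(15) = 1,  x(16) = 11,  x(17) = 13,  x(18) = 16,  x(19) = 4,  x(20) = 17.
The sequence repeats with period 18.

18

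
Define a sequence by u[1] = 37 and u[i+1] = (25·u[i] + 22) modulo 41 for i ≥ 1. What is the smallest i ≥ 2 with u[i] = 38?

Computing terms: u[1] = 37; u[2] = 4; u[3] = 40; u[4] = 38; u[5] = 29; u[6] = 9; u[7] = 1; u[8] = 6; u[9] = 8; u[10] = 17; u[11] = 37.
The sequence repeats with period 10.
The value 38 first appears (with i ≥ 2) at u[4].

4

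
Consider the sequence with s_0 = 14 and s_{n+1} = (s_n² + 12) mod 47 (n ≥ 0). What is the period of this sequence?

s_0 = 14; s_1 = 20; s_2 = 36; s_3 = 39; s_4 = 29; s_5 = 7; s_6 = 14.
Since s_6 = s_0 = 14, the sequence is periodic with period 6.

6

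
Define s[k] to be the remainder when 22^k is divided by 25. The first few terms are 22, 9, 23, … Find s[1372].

s[1] = 22, s[2] = 9, s[3] = 23, s[4] = 6, s[5] = 7, s[6] = 4, s[7] = 13, s[8] = 11, s[9] = 17, s[10] = 24, s[11] = 3, s[12] = 16, s[13] = 2, s[14] = 19, s[15] = 18, s[16] = 21, s[17] = 12, s[18] = 14, s[19] = 8, s[20] = 1, s[21] = 22.
The sequence repeats with period 20.
So s[1372] = s[1 + ((1372-1) mod 20)] = s[12] = 16.

16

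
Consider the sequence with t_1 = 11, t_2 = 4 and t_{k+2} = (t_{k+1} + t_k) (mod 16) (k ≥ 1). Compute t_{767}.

2

We have t_1 = 11, t_2 = 4, t_3 = 15, t_4 = 3, t_5 = 2, t_6 = 5, t_7 = 7, t_8 = 12, t_9 = 3, t_{10} = 15, t_{11} = 2, t_{12} = 1, t_{13} = 3, t_{14} = 4, t_{15} = 7, t_{16} = 11, t_{17} = 2, t_{18} = 13, t_{19} = 15, t_{20} = 12, t_{21} = 11, t_{22} = 7, t_{23} = 2, t_{24} = 9, t_{25} = 11, t_{26} = 4.
The sequence repeats with period 24.
(767 - 1) mod 24 = 22, so t_{767} = t_{23} = 2.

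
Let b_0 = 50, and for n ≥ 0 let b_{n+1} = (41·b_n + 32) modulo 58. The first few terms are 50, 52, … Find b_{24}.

50

b_0 = 50,  b_1 = 52,  b_2 = 18,  b_3 = 16,  b_4 = 50.
The sequence repeats with period 4.
So b_{24} = b_{0 + ((24-0) mod 4)} = b_0 = 50.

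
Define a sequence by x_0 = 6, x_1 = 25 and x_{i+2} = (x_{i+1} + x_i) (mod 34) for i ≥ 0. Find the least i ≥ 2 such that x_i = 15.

x_0 = 6,  x_1 = 25,  x_2 = 31,  x_3 = 22,  x_4 = 19,  x_5 = 7,  x_6 = 26,  x_7 = 33,  x_8 = 25,  x_9 = 24,  x_{10} = 15,  x_{11} = 5,  x_{12} = 20,  x_{13} = 25,  x_{14} = 11,  x_{15} = 2,  x_{16} = 13,  x_{17} = 15,  x_{18} = 28,  x_{19} = 9,  x_{20} = 3,  x_{21} = 12,  x_{22} = 15,  x_{23} = 27,  x_{24} = 8,  x_{25} = 1,  x_{26} = 9,  x_{27} = 10,  x_{28} = 19,  x_{29} = 29,  x_{30} = 14,  x_{31} = 9,  x_{32} = 23,  x_{33} = 32,  x_{34} = 21,  x_{35} = 19,  x_{36} = 6,  x_{37} = 25.
Since (x_{36}, x_{37}) = (x_0, x_1) = (6, 25) (two consecutive terms determine the rest), the sequence is periodic with period 36.
The value 15 first appears (with i ≥ 2) at x_{10}.

10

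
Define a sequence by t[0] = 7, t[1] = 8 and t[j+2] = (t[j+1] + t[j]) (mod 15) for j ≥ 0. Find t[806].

Listing terms: t[0] = 7, t[1] = 8, t[2] = 0, t[3] = 8, t[4] = 8, t[5] = 1, t[6] = 9, t[7] = 10, t[8] = 4, t[9] = 14, t[10] = 3, t[11] = 2, t[12] = 5, t[13] = 7, t[14] = 12, t[15] = 4, t[16] = 1, t[17] = 5, t[18] = 6, t[19] = 11, t[20] = 2, t[21] = 13, t[22] = 0, t[23] = 13, t[24] = 13, t[25] = 11, t[26] = 9, t[27] = 5, t[28] = 14, t[29] = 4, t[30] = 3, t[31] = 7, t[32] = 10, t[33] = 2, t[34] = 12, t[35] = 14, t[36] = 11, t[37] = 10, t[38] = 6, t[39] = 1, t[40] = 7, t[41] = 8.
The sequence repeats with period 40.
(806 - 0) mod 40 = 6, so t[806] = t[6] = 9.

9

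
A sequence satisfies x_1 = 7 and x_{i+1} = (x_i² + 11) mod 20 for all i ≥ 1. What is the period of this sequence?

x_1 = 7,  x_2 = 0,  x_3 = 11,  x_4 = 12,  x_5 = 15,  x_6 = 16,  x_7 = 7.
Since x_7 = x_1 = 7, the sequence is periodic with period 6.

6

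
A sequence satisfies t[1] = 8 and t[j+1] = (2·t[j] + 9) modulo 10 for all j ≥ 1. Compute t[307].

9

t[1] = 8, t[2] = 5, t[3] = 9, t[4] = 7, t[5] = 3, t[6] = 5.
Since t[6] = t[2] = 5, the sequence is eventually periodic: after a pre-period of length 1 it cycles with period 4.
For j ≥ 2, t[j] depends only on (j - 2) mod 4. (307 - 2) mod 4 = 1, so t[307] = t[3] = 9.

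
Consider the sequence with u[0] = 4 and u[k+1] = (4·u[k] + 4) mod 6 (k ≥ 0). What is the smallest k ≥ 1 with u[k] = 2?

Listing terms: u[0] = 4; u[1] = 2; u[2] = 0; u[3] = 4.
The sequence repeats with period 3.
The value 2 first appears (with k ≥ 1) at u[1].

1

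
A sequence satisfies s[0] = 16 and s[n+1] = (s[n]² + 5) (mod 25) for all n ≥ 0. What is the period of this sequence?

We have s[0] = 16,  s[1] = 11,  s[2] = 1,  s[3] = 6,  s[4] = 16.
The sequence repeats with period 4.

4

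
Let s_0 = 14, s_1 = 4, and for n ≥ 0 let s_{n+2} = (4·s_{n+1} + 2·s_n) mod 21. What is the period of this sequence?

We have s_0 = 14,  s_1 = 4,  s_2 = 2,  s_3 = 16,  s_4 = 5,  s_5 = 10,  s_6 = 8,  s_7 = 10,  s_8 = 14,  s_9 = 13,  s_{10} = 17,  s_{11} = 10,  s_{12} = 11,  s_{13} = 1,  s_{14} = 5,  s_{15} = 1,  s_{16} = 14,  s_{17} = 16,  s_{18} = 8,  s_{19} = 1,  s_{20} = 20,  s_{21} = 19,  s_{22} = 11,  s_{23} = 19,  s_{24} = 14,  s_{25} = 10,  s_{26} = 5,  s_{27} = 19,  s_{28} = 2,  s_{29} = 4,  s_{30} = 20,  s_{31} = 4,  s_{32} = 14,  s_{33} = 1,  s_{34} = 11,  s_{35} = 4,  s_{36} = 17,  s_{37} = 13,  s_{38} = 2,  s_{39} = 13,  s_{40} = 14,  s_{41} = 19,  s_{42} = 20,  s_{43} = 13,  s_{44} = 8,  s_{45} = 16,  s_{46} = 17,  s_{47} = 16,  s_{48} = 14,  s_{49} = 4.
The sequence repeats with period 48.

48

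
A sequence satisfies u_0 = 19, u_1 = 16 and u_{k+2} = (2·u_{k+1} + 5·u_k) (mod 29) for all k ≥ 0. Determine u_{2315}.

13

Computing terms: u_0 = 19; u_1 = 16; u_2 = 11; u_3 = 15; u_4 = 27; u_5 = 13; u_6 = 16; u_7 = 10; u_8 = 13; u_9 = 18; u_{10} = 14; u_{11} = 2; u_{12} = 16; u_{13} = 13; u_{14} = 19; u_{15} = 16.
Since (u_{14}, u_{15}) = (u_0, u_1) = (19, 16) (two consecutive terms determine the rest), the sequence is periodic with period 14.
So u_{2315} = u_{0 + ((2315-0) mod 14)} = u_5 = 13.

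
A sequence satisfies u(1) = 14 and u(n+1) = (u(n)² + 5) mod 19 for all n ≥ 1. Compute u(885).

Listing terms: u(1) = 14, u(2) = 11, u(3) = 12, u(4) = 16, u(5) = 14.
The sequence repeats with period 4.
(885 - 1) mod 4 = 0, so u(885) = u(1) = 14.

14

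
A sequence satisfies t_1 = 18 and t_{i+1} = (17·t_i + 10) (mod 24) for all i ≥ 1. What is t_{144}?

16

t_1 = 18, t_2 = 4, t_3 = 6, t_4 = 16, t_5 = 18.
Since t_5 = t_1 = 18, the sequence is periodic with period 4.
So t_{144} = t_{1 + ((144-1) mod 4)} = t_4 = 16.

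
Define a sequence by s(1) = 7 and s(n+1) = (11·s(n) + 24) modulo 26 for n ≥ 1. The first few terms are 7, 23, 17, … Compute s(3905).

s(1) = 7, s(2) = 23, s(3) = 17, s(4) = 3, s(5) = 5, s(6) = 1, s(7) = 9, s(8) = 19, s(9) = 25, s(10) = 13, s(11) = 11, s(12) = 15, s(13) = 7.
The sequence repeats with period 12.
So s(3905) = s(1 + ((3905-1) mod 12)) = s(5) = 5.

5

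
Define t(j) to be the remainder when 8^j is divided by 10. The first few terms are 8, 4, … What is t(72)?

6

Computing terms: t(1) = 8,  t(2) = 4,  t(3) = 2,  t(4) = 6,  t(5) = 8.
Since t(5) = t(1) = 8, the sequence is periodic with period 4.
(72 - 1) mod 4 = 3, so t(72) = t(4) = 6.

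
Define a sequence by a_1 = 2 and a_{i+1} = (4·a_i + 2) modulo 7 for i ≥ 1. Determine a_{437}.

3

Computing terms: a_1 = 2, a_2 = 3, a_3 = 0, a_4 = 2.
The sequence repeats with period 3.
So a_{437} = a_{1 + ((437-1) mod 3)} = a_2 = 3.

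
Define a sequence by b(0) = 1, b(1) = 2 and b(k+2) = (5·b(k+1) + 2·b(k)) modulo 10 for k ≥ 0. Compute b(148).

4

We have b(0) = 1, b(1) = 2, b(2) = 2, b(3) = 4, b(4) = 4, b(5) = 8, b(6) = 8, b(7) = 6, b(8) = 6, b(9) = 2, b(10) = 2.
Since (b(9), b(10)) = (b(1), b(2)) = (2, 2) (two consecutive terms determine the rest), the sequence is eventually periodic: after a pre-period of length 1 it cycles with period 8.
For k ≥ 1, b(k) depends only on (k - 1) mod 8. (148 - 1) mod 8 = 3, so b(148) = b(4) = 4.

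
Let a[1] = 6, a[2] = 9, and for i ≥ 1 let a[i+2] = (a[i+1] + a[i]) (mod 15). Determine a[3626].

3

Computing terms: a[1] = 6,  a[2] = 9,  a[3] = 0,  a[4] = 9,  a[5] = 9,  a[6] = 3,  a[7] = 12,  a[8] = 0,  a[9] = 12,  a[10] = 12,  a[11] = 9,  a[12] = 6,  a[13] = 0,  a[14] = 6,  a[15] = 6,  a[16] = 12,  a[17] = 3,  a[18] = 0,  a[19] = 3,  a[20] = 3,  a[21] = 6,  a[22] = 9.
Since (a[21], a[22]) = (a[1], a[2]) = (6, 9) (two consecutive terms determine the rest), the sequence is periodic with period 20.
So a[3626] = a[1 + ((3626-1) mod 20)] = a[6] = 3.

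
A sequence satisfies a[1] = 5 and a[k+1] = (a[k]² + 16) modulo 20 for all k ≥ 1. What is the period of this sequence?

a[1] = 5,  a[2] = 1,  a[3] = 17,  a[4] = 5.
Since a[4] = a[1] = 5, the sequence is periodic with period 3.

3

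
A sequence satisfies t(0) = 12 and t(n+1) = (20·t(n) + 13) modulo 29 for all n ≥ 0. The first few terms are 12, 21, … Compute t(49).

We have t(0) = 12, t(1) = 21, t(2) = 27, t(3) = 2, t(4) = 24, t(5) = 0, t(6) = 13, t(7) = 12.
Since t(7) = t(0) = 12, the sequence is periodic with period 7.
So t(49) = t(0 + ((49-0) mod 7)) = t(0) = 12.

12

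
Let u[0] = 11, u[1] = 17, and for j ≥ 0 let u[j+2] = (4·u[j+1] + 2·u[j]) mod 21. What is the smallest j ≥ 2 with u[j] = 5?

6

Listing terms: u[0] = 11,  u[1] = 17,  u[2] = 6,  u[3] = 16,  u[4] = 13,  u[5] = 0,  u[6] = 5,  u[7] = 20,  u[8] = 6,  u[9] = 1,  u[10] = 16,  u[11] = 3,  u[12] = 2,  u[13] = 14,  u[14] = 18,  u[15] = 16,  u[16] = 16,  u[17] = 12,  u[18] = 17,  u[19] = 8,  u[20] = 3,  u[21] = 7,  u[22] = 13,  u[23] = 3,  u[24] = 17,  u[25] = 11,  u[26] = 15,  u[27] = 19,  u[28] = 1,  u[29] = 0,  u[30] = 2,  u[31] = 8,  u[32] = 15,  u[33] = 13,  u[34] = 19,  u[35] = 18,  u[36] = 5,  u[37] = 14,  u[38] = 3,  u[39] = 19,  u[40] = 19,  u[41] = 9,  u[42] = 11,  u[43] = 20,  u[44] = 18,  u[45] = 7,  u[46] = 1,  u[47] = 18,  u[48] = 11,  u[49] = 17.
Since (u[48], u[49]) = (u[0], u[1]) = (11, 17) (two consecutive terms determine the rest), the sequence is periodic with period 48.
The value 5 first appears (with j ≥ 2) at u[6].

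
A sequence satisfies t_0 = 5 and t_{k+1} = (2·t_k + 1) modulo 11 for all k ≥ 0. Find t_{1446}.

9

Listing terms: t_0 = 5,  t_1 = 0,  t_2 = 1,  t_3 = 3,  t_4 = 7,  t_5 = 4,  t_6 = 9,  t_7 = 8,  t_8 = 6,  t_9 = 2,  t_{10} = 5.
Since t_{10} = t_0 = 5, the sequence is periodic with period 10.
(1446 - 0) mod 10 = 6, so t_{1446} = t_6 = 9.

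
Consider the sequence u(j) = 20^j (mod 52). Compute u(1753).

u(0) = 1, u(1) = 20, u(2) = 36, u(3) = 44, u(4) = 48, u(5) = 24, u(6) = 12, u(7) = 32, u(8) = 16, u(9) = 8, u(10) = 4, u(11) = 28, u(12) = 40, u(13) = 20.
Since u(13) = u(1) = 20, the sequence is eventually periodic: after a pre-period of length 1 it cycles with period 12.
For j ≥ 1, u(j) depends only on (j - 1) mod 12. (1753 - 1) mod 12 = 0, so u(1753) = u(1) = 20.

20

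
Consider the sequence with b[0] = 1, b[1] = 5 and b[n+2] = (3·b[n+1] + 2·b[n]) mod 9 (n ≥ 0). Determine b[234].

8

Computing terms: b[0] = 1,  b[1] = 5,  b[2] = 8,  b[3] = 7,  b[4] = 1,  b[5] = 8,  b[6] = 8,  b[7] = 4,  b[8] = 1,  b[9] = 2,  b[10] = 8,  b[11] = 1,  b[12] = 1,  b[13] = 5.
Since (b[12], b[13]) = (b[0], b[1]) = (1, 5) (two consecutive terms determine the rest), the sequence is periodic with period 12.
(234 - 0) mod 12 = 6, so b[234] = b[6] = 8.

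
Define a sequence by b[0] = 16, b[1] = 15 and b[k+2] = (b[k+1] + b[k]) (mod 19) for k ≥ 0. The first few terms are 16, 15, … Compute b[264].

Computing terms: b[0] = 16; b[1] = 15; b[2] = 12; b[3] = 8; b[4] = 1; b[5] = 9; b[6] = 10; b[7] = 0; b[8] = 10; b[9] = 10; b[10] = 1; b[11] = 11; b[12] = 12; b[13] = 4; b[14] = 16; b[15] = 1; b[16] = 17; b[17] = 18; b[18] = 16; b[19] = 15.
Since (b[18], b[19]) = (b[0], b[1]) = (16, 15) (two consecutive terms determine the rest), the sequence is periodic with period 18.
(264 - 0) mod 18 = 12, so b[264] = b[12] = 12.

12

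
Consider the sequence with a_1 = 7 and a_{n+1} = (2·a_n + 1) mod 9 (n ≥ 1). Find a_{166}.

0

Computing terms: a_1 = 7,  a_2 = 6,  a_3 = 4,  a_4 = 0,  a_5 = 1,  a_6 = 3,  a_7 = 7.
The sequence repeats with period 6.
(166 - 1) mod 6 = 3, so a_{166} = a_4 = 0.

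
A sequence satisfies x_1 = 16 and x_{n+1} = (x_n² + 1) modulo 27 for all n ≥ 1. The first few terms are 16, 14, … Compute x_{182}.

We have x_1 = 16; x_2 = 14; x_3 = 8; x_4 = 11; x_5 = 14.
Since x_5 = x_2 = 14, the sequence is eventually periodic: after a pre-period of length 1 it cycles with period 3.
For n ≥ 2, x_n depends only on (n - 2) mod 3. (182 - 2) mod 3 = 0, so x_{182} = x_2 = 14.

14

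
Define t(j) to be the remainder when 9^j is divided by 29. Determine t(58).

Listing terms: t(1) = 9,  t(2) = 23,  t(3) = 4,  t(4) = 7,  t(5) = 5,  t(6) = 16,  t(7) = 28,  t(8) = 20,  t(9) = 6,  t(10) = 25,  t(11) = 22,  t(12) = 24,  t(13) = 13,  t(14) = 1,  t(15) = 9.
Since t(15) = t(1) = 9, the sequence is periodic with period 14.
(58 - 1) mod 14 = 1, so t(58) = t(2) = 23.

23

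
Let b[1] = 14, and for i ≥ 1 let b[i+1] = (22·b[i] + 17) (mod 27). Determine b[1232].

Computing terms: b[1] = 14; b[2] = 1; b[3] = 12; b[4] = 11; b[5] = 16; b[6] = 18; b[7] = 8; b[8] = 4; b[9] = 24; b[10] = 5; b[11] = 19; b[12] = 3; b[13] = 2; b[14] = 7; b[15] = 9; b[16] = 26; b[17] = 22; b[18] = 15; b[19] = 23; b[20] = 10; b[21] = 21; b[22] = 20; b[23] = 25; b[24] = 0; b[25] = 17; b[26] = 13; b[27] = 6; b[28] = 14.
Since b[28] = b[1] = 14, the sequence is periodic with period 27.
(1232 - 1) mod 27 = 16, so b[1232] = b[17] = 22.

22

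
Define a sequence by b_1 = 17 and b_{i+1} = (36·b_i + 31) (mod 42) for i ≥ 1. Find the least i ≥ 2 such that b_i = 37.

Listing terms: b_1 = 17, b_2 = 13, b_3 = 37, b_4 = 19, b_5 = 1, b_6 = 25, b_7 = 7, b_8 = 31, b_9 = 13.
Since b_9 = b_2 = 13, the sequence is eventually periodic: after a pre-period of length 1 it cycles with period 7.
The value 37 first appears (with i ≥ 2) at b_3.

3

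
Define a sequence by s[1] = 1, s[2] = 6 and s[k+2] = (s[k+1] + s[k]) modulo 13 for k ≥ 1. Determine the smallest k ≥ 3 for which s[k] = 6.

s[1] = 1,  s[2] = 6,  s[3] = 7,  s[4] = 0,  s[5] = 7,  s[6] = 7,  s[7] = 1,  s[8] = 8,  s[9] = 9,  s[10] = 4,  s[11] = 0,  s[12] = 4,  s[13] = 4,  s[14] = 8,  s[15] = 12,  s[16] = 7,  s[17] = 6,  s[18] = 0,  s[19] = 6,  s[20] = 6,  s[21] = 12,  s[22] = 5,  s[23] = 4,  s[24] = 9,  s[25] = 0,  s[26] = 9,  s[27] = 9,  s[28] = 5,  s[29] = 1,  s[30] = 6.
The sequence repeats with period 28.
The value 6 first appears (with k ≥ 3) at s[17].

17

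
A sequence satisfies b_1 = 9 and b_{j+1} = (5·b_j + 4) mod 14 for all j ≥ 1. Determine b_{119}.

Listing terms: b_1 = 9,  b_2 = 7,  b_3 = 11,  b_4 = 3,  b_5 = 5,  b_6 = 1,  b_7 = 9.
Since b_7 = b_1 = 9, the sequence is periodic with period 6.
(119 - 1) mod 6 = 4, so b_{119} = b_5 = 5.

5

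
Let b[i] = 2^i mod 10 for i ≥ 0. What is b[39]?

Computing terms: b[0] = 1, b[1] = 2, b[2] = 4, b[3] = 8, b[4] = 6, b[5] = 2.
Since b[5] = b[1] = 2, the sequence is eventually periodic: after a pre-period of length 1 it cycles with period 4.
For i ≥ 1, b[i] depends only on (i - 1) mod 4. (39 - 1) mod 4 = 2, so b[39] = b[3] = 8.

8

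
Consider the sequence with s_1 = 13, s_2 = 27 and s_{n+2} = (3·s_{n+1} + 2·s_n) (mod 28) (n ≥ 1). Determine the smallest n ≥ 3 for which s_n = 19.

8

Computing terms: s_1 = 13, s_2 = 27, s_3 = 23, s_4 = 11, s_5 = 23, s_6 = 7, s_7 = 11, s_8 = 19, s_9 = 23, s_{10} = 23, s_{11} = 3, s_{12} = 27, s_{13} = 3, s_{14} = 7, s_{15} = 27, s_{16} = 11, s_{17} = 3, s_{18} = 3, s_{19} = 15, s_{20} = 23, s_{21} = 15, s_{22} = 7, s_{23} = 23, s_{24} = 27, s_{25} = 15, s_{26} = 15, s_{27} = 19, s_{28} = 3, s_{29} = 19, s_{30} = 7, s_{31} = 3, s_{32} = 23, s_{33} = 19, s_{34} = 19, s_{35} = 11, s_{36} = 15, s_{37} = 11, s_{38} = 7, s_{39} = 15, s_{40} = 3, s_{41} = 11, s_{42} = 11, s_{43} = 27, s_{44} = 19, s_{45} = 27, s_{46} = 7, s_{47} = 19, s_{48} = 15, s_{49} = 27, s_{50} = 27, s_{51} = 23.
Since (s_{50}, s_{51}) = (s_2, s_3) = (27, 23) (two consecutive terms determine the rest), the sequence is eventually periodic: after a pre-period of length 1 it cycles with period 48.
The value 19 first appears (with n ≥ 3) at s_8.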